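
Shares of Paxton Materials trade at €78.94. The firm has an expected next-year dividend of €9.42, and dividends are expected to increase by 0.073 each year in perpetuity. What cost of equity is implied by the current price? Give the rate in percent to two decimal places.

Rearranging the constant-growth DDM: r = D₁/P₀ + g.
r = 9.4200 / 78.94 + 0.073 = 0.11933 + 0.073 = 0.19233

19.23%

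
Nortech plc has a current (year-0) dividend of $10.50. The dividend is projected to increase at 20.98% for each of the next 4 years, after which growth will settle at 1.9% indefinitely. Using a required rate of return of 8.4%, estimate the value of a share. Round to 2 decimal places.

$311.06

Two-stage DDM. Project D₁…D_4 at 0.2098, terminal growth 0.019, discount at r = 0.084.
D_1 = 12.7029
D_2 = 15.3680
D_3 = 18.5922
D_4 = 22.4928
Terminal value at t=4: TV = D_5/(r−g) = 22.9202/(0.084−0.019) = 352.6180
P₀ = 12.7029/(1+0.084)^1 + 15.3680/(1+0.084)^2 + 18.5922/(1+0.084)^3 + 22.4928/(1+0.084)^4 + 352.6180/(1+0.084)^4 = 311.0638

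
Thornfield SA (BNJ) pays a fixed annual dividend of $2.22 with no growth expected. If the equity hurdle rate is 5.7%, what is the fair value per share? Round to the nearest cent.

$38.95

Zero-growth DDM (perpetuity): P₀ = D/r = 2.22 / 0.057 = 38.9474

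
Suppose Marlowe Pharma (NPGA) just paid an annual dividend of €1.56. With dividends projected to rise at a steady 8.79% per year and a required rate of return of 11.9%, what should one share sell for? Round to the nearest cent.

€54.57

Gordon growth model: P₀ = D₁/(r − g). D₁ = 1.56 × (1 + 0.0879) = 1.6971.
P₀ = 1.6971 / (0.119 − 0.0879) = 1.6971 / 0.0311 = 54.5699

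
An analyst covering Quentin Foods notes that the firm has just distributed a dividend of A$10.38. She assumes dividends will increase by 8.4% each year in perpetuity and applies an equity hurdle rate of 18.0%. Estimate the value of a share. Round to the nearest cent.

Gordon growth model: P₀ = D₁/(r − g). D₁ = 10.38 × (1 + 0.084) = 11.2519.
P₀ = 11.2519 / (0.18 − 0.084) = 11.2519 / 0.096 = 117.2075

A$117.21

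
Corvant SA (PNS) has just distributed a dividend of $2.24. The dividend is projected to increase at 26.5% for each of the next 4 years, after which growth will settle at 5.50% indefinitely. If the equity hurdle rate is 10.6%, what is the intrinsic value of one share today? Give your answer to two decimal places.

$91.98

Two-stage DDM. Project D₁…D_4 at 0.265, terminal growth 0.055, discount at r = 0.106.
D_1 = 2.8336
D_2 = 3.5845
D_3 = 4.5344
D_4 = 5.7360
Terminal value at t=4: TV = D_5/(r−g) = 6.0515/(0.106−0.055) = 118.6567
P₀ = 2.8336/(1+0.106)^1 + 3.5845/(1+0.106)^2 + 4.5344/(1+0.106)^3 + 5.7360/(1+0.106)^4 + 118.6567/(1+0.106)^4 = 91.9772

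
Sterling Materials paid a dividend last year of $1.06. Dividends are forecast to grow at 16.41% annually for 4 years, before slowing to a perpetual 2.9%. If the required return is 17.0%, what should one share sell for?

$11.77

Two-stage DDM. Project D₁…D_4 at 0.1641, terminal growth 0.029, discount at r = 0.17.
D_1 = 1.2339
D_2 = 1.4364
D_3 = 1.6722
D_4 = 1.9466
Terminal value at t=4: TV = D_5/(r−g) = 2.0030/(0.17−0.029) = 14.2057
P₀ = 1.2339/(1+0.17)^1 + 1.4364/(1+0.17)^2 + 1.6722/(1+0.17)^3 + 1.9466/(1+0.17)^4 + 14.2057/(1+0.17)^4 = 11.7677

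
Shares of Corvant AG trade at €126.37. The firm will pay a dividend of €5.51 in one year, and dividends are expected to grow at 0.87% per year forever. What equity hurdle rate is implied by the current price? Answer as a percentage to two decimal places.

5.23%

Rearranging the constant-growth DDM: r = D₁/P₀ + g.
r = 5.5100 / 126.37 + 0.0087 = 0.04360 + 0.0087 = 0.05230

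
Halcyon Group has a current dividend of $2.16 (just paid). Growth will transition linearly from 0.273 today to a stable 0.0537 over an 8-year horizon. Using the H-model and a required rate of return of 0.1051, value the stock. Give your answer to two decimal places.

H-model: P₀ = D₀[(1+g_L) + H(g_S−g_L)]/(r−g_L), with H = 8/2 = 4.
P₀ = 2.16 × [(1+0.0537) + 4×(0.273−0.0537)] / (0.1051−0.0537)
   = 2.16 × 1.9309 / 0.0514 = 81.1429

$81.14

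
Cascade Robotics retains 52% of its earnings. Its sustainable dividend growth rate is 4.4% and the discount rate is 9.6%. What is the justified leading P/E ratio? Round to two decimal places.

9.23

Payout ratio b = 1 − 0.52 = 0.48.
Justified leading P/E = b/(r−g) = 0.48/(0.096−0.044) = 9.2308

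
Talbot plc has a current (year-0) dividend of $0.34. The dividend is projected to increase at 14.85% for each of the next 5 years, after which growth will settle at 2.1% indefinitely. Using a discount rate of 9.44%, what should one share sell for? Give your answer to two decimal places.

$7.99

Two-stage DDM. Project D₁…D_5 at 0.1485, terminal growth 0.021, discount at r = 0.0944.
D_1 = 0.3905
D_2 = 0.4485
D_3 = 0.5151
D_4 = 0.5916
D_5 = 0.6794
Terminal value at t=5: TV = D_6/(r−g) = 0.6937/(0.0944−0.021) = 9.4507
P₀ = 0.3905/(1+0.0944)^1 + 0.4485/(1+0.0944)^2 + 0.5151/(1+0.0944)^3 + 0.5916/(1+0.0944)^4 + 0.6794/(1+0.0944)^5 + 9.4507/(1+0.0944)^5 = 7.9892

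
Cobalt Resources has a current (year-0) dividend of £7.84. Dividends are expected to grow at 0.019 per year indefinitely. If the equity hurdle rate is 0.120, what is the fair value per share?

Gordon growth model: P₀ = D₁/(r − g). D₁ = 7.84 × (1 + 0.019) = 7.9890.
P₀ = 7.9890 / (0.12 − 0.019) = 7.9890 / 0.101 = 79.0986

£79.10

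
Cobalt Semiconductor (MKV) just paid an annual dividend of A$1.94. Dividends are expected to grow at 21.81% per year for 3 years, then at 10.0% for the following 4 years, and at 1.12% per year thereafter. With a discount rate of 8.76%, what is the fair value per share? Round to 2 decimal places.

A$56.29

Three-stage DDM. Project D₁…D_7; terminal Gordon value at t=7 with g = 0.0112; discount at r = 0.0876.
D_1 = 2.3631
D_2 = 2.8785
D_3 = 3.5063
D_4 = 3.8569
D_5 = 4.2426
D_6 = 4.6669
D_7 = 5.1336
TV_7 = 5.1911/(0.0876−0.0112) = 67.9462
P₀ = Σ Dₜ/(1+r)ᵗ + TV_7/(1+r)^7 = 56.2948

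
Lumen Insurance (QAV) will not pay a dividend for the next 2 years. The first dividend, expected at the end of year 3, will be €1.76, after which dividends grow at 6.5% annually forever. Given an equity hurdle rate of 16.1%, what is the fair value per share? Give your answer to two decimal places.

Deferred-dividend DDM. At t=2 the remaining stream is a growing perpetuity with first payment D_3 = 1.76.
V_2 = D_3/(r−g) = 1.76/(0.161−0.065) = 18.3333
P₀ = V_2/(1+r)^2 = 18.3333/(1+0.161)^2 = 13.6012

€13.60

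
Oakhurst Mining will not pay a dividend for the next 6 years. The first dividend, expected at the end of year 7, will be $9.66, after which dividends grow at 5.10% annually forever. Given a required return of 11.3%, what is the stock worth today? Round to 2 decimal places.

Deferred-dividend DDM. At t=6 the remaining stream is a growing perpetuity with first payment D_7 = 9.66.
V_6 = D_7/(r−g) = 9.66/(0.113−0.051) = 155.8065
P₀ = V_6/(1+r)^6 = 155.8065/(1+0.113)^6 = 81.9624

$81.96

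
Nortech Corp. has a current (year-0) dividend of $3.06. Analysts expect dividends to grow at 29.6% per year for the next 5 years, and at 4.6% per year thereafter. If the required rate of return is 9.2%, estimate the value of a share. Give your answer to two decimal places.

$190.17

Two-stage DDM. Project D₁…D_5 at 0.296, terminal growth 0.046, discount at r = 0.092.
D_1 = 3.9658
D_2 = 5.1396
D_3 = 6.6610
D_4 = 8.6326
D_5 = 11.1878
Terminal value at t=5: TV = D_6/(r−g) = 11.7025/(0.092−0.046) = 254.4019
P₀ = 3.9658/(1+0.092)^1 + 5.1396/(1+0.092)^2 + 6.6610/(1+0.092)^3 + 8.6326/(1+0.092)^4 + 11.1878/(1+0.092)^5 + 254.4019/(1+0.092)^5 = 190.1680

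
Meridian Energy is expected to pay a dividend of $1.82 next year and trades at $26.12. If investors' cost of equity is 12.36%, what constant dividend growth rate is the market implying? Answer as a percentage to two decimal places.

5.39%

From P₀ = D₁/(r − g), the implied growth is g = r − D₁/P₀.
g = 0.1236 − 1.82/26.12 = 0.1236 − 0.06968 = 0.05392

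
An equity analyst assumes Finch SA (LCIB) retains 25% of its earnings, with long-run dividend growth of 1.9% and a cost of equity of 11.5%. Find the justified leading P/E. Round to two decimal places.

7.81

Payout ratio b = 1 − 0.25 = 0.75.
Justified leading P/E = b/(r−g) = 0.75/(0.115−0.019) = 7.8125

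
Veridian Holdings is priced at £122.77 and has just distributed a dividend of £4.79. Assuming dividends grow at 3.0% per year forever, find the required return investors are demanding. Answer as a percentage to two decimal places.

7.02%

Rearranging the constant-growth DDM: r = D₁/P₀ + g.
D₁ = 4.79 × (1 + 0.03) = 4.9337.
r = 4.9337 / 122.77 + 0.03 = 0.04019 + 0.03 = 0.07019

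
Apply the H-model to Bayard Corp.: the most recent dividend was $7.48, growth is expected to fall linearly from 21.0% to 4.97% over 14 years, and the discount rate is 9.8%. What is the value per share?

$336.34

H-model: P₀ = D₀[(1+g_L) + H(g_S−g_L)]/(r−g_L), with H = 14/2 = 7.
P₀ = 7.48 × [(1+0.0497) + 7×(0.21−0.0497)] / (0.098−0.0497)
   = 7.48 × 2.1718 / 0.0483 = 336.3367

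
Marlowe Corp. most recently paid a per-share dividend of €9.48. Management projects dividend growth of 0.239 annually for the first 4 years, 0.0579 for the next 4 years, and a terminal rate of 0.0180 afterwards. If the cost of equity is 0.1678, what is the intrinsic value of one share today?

€136.80

Three-stage DDM. Project D₁…D_8; terminal Gordon value at t=8 with g = 0.018; discount at r = 0.1678.
D_1 = 11.7457
D_2 = 14.5529
D_3 = 18.0311
D_4 = 22.3405
D_5 = 23.6341
D_6 = 25.0025
D_7 = 26.4501
D_8 = 27.9816
TV_8 = 28.4852/(0.1678−0.018) = 190.1551
P₀ = Σ Dₜ/(1+r)ᵗ + TV_8/(1+r)^8 = 136.7963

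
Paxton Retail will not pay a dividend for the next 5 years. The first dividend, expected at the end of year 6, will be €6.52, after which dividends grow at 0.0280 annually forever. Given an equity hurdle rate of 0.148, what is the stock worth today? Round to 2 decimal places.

€27.25

Deferred-dividend DDM. At t=5 the remaining stream is a growing perpetuity with first payment D_6 = 6.52.
V_5 = D_6/(r−g) = 6.52/(0.148−0.028) = 54.3333
P₀ = V_5/(1+r)^5 = 54.3333/(1+0.148)^5 = 27.2494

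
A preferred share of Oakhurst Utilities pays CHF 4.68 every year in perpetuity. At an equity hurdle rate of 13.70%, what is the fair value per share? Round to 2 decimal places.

Zero-growth DDM (perpetuity): P₀ = D/r = 4.68 / 0.137 = 34.1606

CHF 34.16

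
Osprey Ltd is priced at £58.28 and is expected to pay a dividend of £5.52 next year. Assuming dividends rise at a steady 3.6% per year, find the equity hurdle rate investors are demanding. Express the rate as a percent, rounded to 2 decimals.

Rearranging the constant-growth DDM: r = D₁/P₀ + g.
r = 5.5200 / 58.28 + 0.036 = 0.09472 + 0.036 = 0.13072

13.07%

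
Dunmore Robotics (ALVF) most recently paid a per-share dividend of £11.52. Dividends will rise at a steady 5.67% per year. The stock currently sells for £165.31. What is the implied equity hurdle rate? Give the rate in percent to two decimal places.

13.03%

Rearranging the constant-growth DDM: r = D₁/P₀ + g.
D₁ = 11.52 × (1 + 0.0567) = 12.1732.
r = 12.1732 / 165.31 + 0.0567 = 0.07364 + 0.0567 = 0.13034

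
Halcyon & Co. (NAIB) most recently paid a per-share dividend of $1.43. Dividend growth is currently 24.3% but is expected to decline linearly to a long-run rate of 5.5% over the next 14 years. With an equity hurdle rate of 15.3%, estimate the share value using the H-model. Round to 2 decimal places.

$34.60

H-model: P₀ = D₀[(1+g_L) + H(g_S−g_L)]/(r−g_L), with H = 14/2 = 7.
P₀ = 1.43 × [(1+0.055) + 7×(0.243−0.055)] / (0.153−0.055)
   = 1.43 × 2.3710 / 0.098 = 34.5972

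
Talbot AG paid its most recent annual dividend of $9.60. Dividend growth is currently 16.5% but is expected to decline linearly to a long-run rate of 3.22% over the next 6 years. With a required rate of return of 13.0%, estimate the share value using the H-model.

H-model: P₀ = D₀[(1+g_L) + H(g_S−g_L)]/(r−g_L), with H = 6/2 = 3.
P₀ = 9.60 × [(1+0.0322) + 3×(0.165−0.0322)] / (0.13−0.0322)
   = 9.60 × 1.4306 / 0.0978 = 140.4270

$140.43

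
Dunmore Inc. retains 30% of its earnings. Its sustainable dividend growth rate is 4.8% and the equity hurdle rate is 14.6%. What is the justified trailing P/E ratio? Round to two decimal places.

7.49

Payout ratio b = 1 − 0.30 = 0.70.
Justified trailing P/E = b(1+g)/(r−g) = 0.70×(1+0.048)/(0.146−0.048) = 7.4857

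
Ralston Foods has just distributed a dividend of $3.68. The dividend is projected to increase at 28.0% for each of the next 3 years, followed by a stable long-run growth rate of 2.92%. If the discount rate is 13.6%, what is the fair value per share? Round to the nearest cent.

$64.81

Two-stage DDM. Project D₁…D_3 at 0.28, terminal growth 0.0292, discount at r = 0.136.
D_1 = 4.7104
D_2 = 6.0293
D_3 = 7.7175
Terminal value at t=3: TV = D_4/(r−g) = 7.9429/(0.136−0.0292) = 74.3715
P₀ = 4.7104/(1+0.136)^1 + 6.0293/(1+0.136)^2 + 7.7175/(1+0.136)^3 + 74.3715/(1+0.136)^3 = 64.8136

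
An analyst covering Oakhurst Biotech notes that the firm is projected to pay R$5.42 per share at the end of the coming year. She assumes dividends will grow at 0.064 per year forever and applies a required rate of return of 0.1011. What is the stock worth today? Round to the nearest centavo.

Gordon growth model: P₀ = D₁/(r − g), with D₁ = 5.42 given directly.
P₀ = 5.4200 / (0.1011 − 0.064) = 5.4200 / 0.0371 = 146.0916

R$146.09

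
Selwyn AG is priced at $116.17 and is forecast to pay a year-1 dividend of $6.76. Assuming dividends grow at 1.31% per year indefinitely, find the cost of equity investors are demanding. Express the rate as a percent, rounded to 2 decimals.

7.13%

Rearranging the constant-growth DDM: r = D₁/P₀ + g.
r = 6.7600 / 116.17 + 0.0131 = 0.05819 + 0.0131 = 0.07129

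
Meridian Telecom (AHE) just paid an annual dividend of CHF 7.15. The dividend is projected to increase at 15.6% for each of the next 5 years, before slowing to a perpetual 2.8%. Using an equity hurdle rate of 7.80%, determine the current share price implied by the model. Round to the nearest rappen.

CHF 252.76

Two-stage DDM. Project D₁…D_5 at 0.156, terminal growth 0.028, discount at r = 0.078.
D_1 = 8.2654
D_2 = 9.5548
D_3 = 11.0454
D_4 = 12.7684
D_5 = 14.7603
Terminal value at t=5: TV = D_6/(r−g) = 15.1736/(0.078−0.028) = 303.4718
P₀ = 8.2654/(1+0.078)^1 + 9.5548/(1+0.078)^2 + 11.0454/(1+0.078)^3 + 12.7684/(1+0.078)^4 + 14.7603/(1+0.078)^5 + 303.4718/(1+0.078)^5 = 252.7615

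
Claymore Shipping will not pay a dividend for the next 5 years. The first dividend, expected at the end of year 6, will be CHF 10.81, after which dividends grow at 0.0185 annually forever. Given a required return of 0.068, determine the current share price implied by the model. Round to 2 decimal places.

Deferred-dividend DDM. At t=5 the remaining stream is a growing perpetuity with first payment D_6 = 10.81.
V_5 = D_6/(r−g) = 10.81/(0.068−0.0185) = 218.3838
P₀ = V_5/(1+r)^5 = 218.3838/(1+0.068)^5 = 157.1680

CHF 157.17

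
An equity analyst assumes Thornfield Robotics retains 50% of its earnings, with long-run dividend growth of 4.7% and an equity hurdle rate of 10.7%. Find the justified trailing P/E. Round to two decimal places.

Payout ratio b = 1 − 0.50 = 0.50.
Justified trailing P/E = b(1+g)/(r−g) = 0.50×(1+0.047)/(0.107−0.047) = 8.7250

8.72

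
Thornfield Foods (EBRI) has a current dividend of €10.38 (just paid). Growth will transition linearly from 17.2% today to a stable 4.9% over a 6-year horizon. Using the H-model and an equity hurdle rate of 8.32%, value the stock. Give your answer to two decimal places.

€430.38

H-model: P₀ = D₀[(1+g_L) + H(g_S−g_L)]/(r−g_L), with H = 6/2 = 3.
P₀ = 10.38 × [(1+0.049) + 3×(0.172−0.049)] / (0.0832−0.049)
   = 10.38 × 1.4180 / 0.0342 = 430.3754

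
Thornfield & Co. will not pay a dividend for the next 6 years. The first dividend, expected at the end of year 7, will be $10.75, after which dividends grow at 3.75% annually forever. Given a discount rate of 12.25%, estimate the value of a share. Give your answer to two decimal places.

$63.22

Deferred-dividend DDM. At t=6 the remaining stream is a growing perpetuity with first payment D_7 = 10.75.
V_6 = D_7/(r−g) = 10.75/(0.1225−0.0375) = 126.4706
P₀ = V_6/(1+r)^6 = 126.4706/(1+0.1225)^6 = 63.2225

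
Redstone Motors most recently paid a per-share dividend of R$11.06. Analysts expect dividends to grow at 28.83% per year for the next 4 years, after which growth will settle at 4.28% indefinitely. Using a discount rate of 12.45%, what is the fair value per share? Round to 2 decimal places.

R$306.07

Two-stage DDM. Project D₁…D_4 at 0.2883, terminal growth 0.0428, discount at r = 0.1245.
D_1 = 14.2486
D_2 = 18.3565
D_3 = 23.6486
D_4 = 30.4665
Terminal value at t=4: TV = D_5/(r−g) = 31.7705/(0.1245−0.0428) = 388.8679
P₀ = 14.2486/(1+0.1245)^1 + 18.3565/(1+0.1245)^2 + 23.6486/(1+0.1245)^3 + 30.4665/(1+0.1245)^4 + 388.8679/(1+0.1245)^4 = 306.0736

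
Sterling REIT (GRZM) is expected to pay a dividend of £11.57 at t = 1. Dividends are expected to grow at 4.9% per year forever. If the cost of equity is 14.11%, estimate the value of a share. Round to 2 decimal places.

£125.62

Gordon growth model: P₀ = D₁/(r − g), with D₁ = 11.57 given directly.
P₀ = 11.5700 / (0.1411 − 0.049) = 11.5700 / 0.0921 = 125.6243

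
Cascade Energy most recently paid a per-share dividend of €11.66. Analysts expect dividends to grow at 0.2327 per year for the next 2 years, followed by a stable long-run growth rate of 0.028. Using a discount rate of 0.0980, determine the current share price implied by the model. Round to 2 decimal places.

€243.61

Two-stage DDM. Project D₁…D_2 at 0.2327, terminal growth 0.028, discount at r = 0.098.
D_1 = 14.3733
D_2 = 17.7179
Terminal value at t=2: TV = D_3/(r−g) = 18.2140/(0.098−0.028) = 260.2007
P₀ = 14.3733/(1+0.098)^1 + 17.7179/(1+0.098)^2 + 260.2007/(1+0.098)^2 = 243.6127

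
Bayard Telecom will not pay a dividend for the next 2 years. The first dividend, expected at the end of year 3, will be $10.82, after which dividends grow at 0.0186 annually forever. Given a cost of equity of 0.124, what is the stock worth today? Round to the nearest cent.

$81.26

Deferred-dividend DDM. At t=2 the remaining stream is a growing perpetuity with first payment D_3 = 10.82.
V_2 = D_3/(r−g) = 10.82/(0.124−0.0186) = 102.6565
P₀ = V_2/(1+r)^2 = 102.6565/(1+0.124)^2 = 81.2557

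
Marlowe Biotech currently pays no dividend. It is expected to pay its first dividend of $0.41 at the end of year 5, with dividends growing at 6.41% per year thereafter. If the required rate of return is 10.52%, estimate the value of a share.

$6.69

Deferred-dividend DDM. At t=4 the remaining stream is a growing perpetuity with first payment D_5 = 0.41.
V_4 = D_5/(r−g) = 0.41/(0.1052−0.0641) = 9.9757
P₀ = V_4/(1+r)^4 = 9.9757/(1+0.1052)^4 = 6.6862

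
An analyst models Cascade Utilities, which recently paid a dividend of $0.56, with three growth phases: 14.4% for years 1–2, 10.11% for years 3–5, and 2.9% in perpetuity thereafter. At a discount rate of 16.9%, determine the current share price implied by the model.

Three-stage DDM. Project D₁…D_5; terminal Gordon value at t=5 with g = 0.029; discount at r = 0.169.
D_1 = 0.6406
D_2 = 0.7329
D_3 = 0.8070
D_4 = 0.8886
D_5 = 0.9784
TV_5 = 1.0068/(0.169−0.029) = 7.1913
P₀ = Σ Dₜ/(1+r)ᵗ + TV_5/(1+r)^5 = 5.8076

$5.81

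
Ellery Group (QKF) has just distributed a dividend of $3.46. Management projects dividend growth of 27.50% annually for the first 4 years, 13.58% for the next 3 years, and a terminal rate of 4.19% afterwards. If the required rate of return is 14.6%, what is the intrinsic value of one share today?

Three-stage DDM. Project D₁…D_7; terminal Gordon value at t=7 with g = 0.0419; discount at r = 0.146.
D_1 = 4.4115
D_2 = 5.6247
D_3 = 7.1714
D_4 = 9.1436
D_5 = 10.3853
D_6 = 11.7956
D_7 = 13.3975
TV_7 = 13.9588/(0.146−0.0419) = 134.0904
P₀ = Σ Dₜ/(1+r)ᵗ + TV_7/(1+r)^7 = 85.4749

$85.47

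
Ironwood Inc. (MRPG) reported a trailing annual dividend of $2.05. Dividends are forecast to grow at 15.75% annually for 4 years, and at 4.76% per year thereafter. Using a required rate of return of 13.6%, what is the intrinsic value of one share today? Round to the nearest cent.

$34.78

Two-stage DDM. Project D₁…D_4 at 0.1575, terminal growth 0.0476, discount at r = 0.136.
D_1 = 2.3729
D_2 = 2.7466
D_3 = 3.1792
D_4 = 3.6799
Terminal value at t=4: TV = D_5/(r−g) = 3.8551/(0.136−0.0476) = 43.6095
P₀ = 2.3729/(1+0.136)^1 + 2.7466/(1+0.136)^2 + 3.1792/(1+0.136)^3 + 3.6799/(1+0.136)^4 + 43.6095/(1+0.136)^4 = 34.7813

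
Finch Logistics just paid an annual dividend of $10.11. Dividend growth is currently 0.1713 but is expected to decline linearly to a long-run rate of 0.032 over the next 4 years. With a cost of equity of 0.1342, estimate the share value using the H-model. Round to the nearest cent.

$129.65

H-model: P₀ = D₀[(1+g_L) + H(g_S−g_L)]/(r−g_L), with H = 4/2 = 2.
P₀ = 10.11 × [(1+0.032) + 2×(0.1713−0.032)] / (0.1342−0.032)
   = 10.11 × 1.3106 / 0.1022 = 129.6494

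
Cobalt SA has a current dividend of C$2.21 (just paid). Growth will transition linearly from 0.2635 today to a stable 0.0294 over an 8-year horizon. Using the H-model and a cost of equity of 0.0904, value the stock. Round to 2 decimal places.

H-model: P₀ = D₀[(1+g_L) + H(g_S−g_L)]/(r−g_L), with H = 8/2 = 4.
P₀ = 2.21 × [(1+0.0294) + 4×(0.2635−0.0294)] / (0.0904−0.0294)
   = 2.21 × 1.9658 / 0.061 = 71.2200

C$71.22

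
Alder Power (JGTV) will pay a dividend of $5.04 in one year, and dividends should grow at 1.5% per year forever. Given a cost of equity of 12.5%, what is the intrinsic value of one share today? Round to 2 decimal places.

Gordon growth model: P₀ = D₁/(r − g), with D₁ = 5.04 given directly.
P₀ = 5.0400 / (0.125 − 0.015) = 5.0400 / 0.11 = 45.8182

$45.82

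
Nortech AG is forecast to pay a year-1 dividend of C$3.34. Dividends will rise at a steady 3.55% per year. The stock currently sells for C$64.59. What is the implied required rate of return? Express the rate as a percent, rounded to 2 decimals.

Rearranging the constant-growth DDM: r = D₁/P₀ + g.
r = 3.3400 / 64.59 + 0.0355 = 0.05171 + 0.0355 = 0.08721

8.72%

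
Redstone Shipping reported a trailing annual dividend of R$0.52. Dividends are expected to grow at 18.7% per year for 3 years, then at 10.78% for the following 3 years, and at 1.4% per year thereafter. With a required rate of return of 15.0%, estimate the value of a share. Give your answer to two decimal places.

R$7.07

Three-stage DDM. Project D₁…D_6; terminal Gordon value at t=6 with g = 0.014; discount at r = 0.15.
D_1 = 0.6172
D_2 = 0.7327
D_3 = 0.8697
D_4 = 0.9634
D_5 = 1.0673
D_6 = 1.1823
TV_6 = 1.1989/(0.15−0.014) = 8.8153
P₀ = Σ Dₜ/(1+r)ᵗ + TV_6/(1+r)^6 = 7.0663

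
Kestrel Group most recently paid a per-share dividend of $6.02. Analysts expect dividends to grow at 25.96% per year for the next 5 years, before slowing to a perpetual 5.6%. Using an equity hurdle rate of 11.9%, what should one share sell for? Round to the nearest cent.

$225.90

Two-stage DDM. Project D₁…D_5 at 0.2596, terminal growth 0.056, discount at r = 0.119.
D_1 = 7.5828
D_2 = 9.5513
D_3 = 12.0308
D_4 = 15.1540
D_5 = 19.0880
Terminal value at t=5: TV = D_6/(r−g) = 20.1569/(0.119−0.056) = 319.9507
P₀ = 7.5828/(1+0.119)^1 + 9.5513/(1+0.119)^2 + 12.0308/(1+0.119)^3 + 15.1540/(1+0.119)^4 + 19.0880/(1+0.119)^5 + 319.9507/(1+0.119)^5 = 225.8964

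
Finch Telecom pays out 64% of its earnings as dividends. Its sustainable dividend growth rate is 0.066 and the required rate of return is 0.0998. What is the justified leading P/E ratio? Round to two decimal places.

18.93

Justified leading P/E = b/(r−g) = 0.64/(0.0998−0.066) = 18.9349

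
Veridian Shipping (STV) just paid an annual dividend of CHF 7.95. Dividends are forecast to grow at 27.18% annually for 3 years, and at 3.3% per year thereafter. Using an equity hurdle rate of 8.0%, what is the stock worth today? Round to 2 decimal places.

CHF 318.70

Two-stage DDM. Project D₁…D_3 at 0.2718, terminal growth 0.033, discount at r = 0.08.
D_1 = 10.1108
D_2 = 12.8589
D_3 = 16.3540
Terminal value at t=3: TV = D_4/(r−g) = 16.8937/(0.08−0.033) = 359.4397
P₀ = 10.1108/(1+0.08)^1 + 12.8589/(1+0.08)^2 + 16.3540/(1+0.08)^3 + 359.4397/(1+0.08)^3 = 318.7035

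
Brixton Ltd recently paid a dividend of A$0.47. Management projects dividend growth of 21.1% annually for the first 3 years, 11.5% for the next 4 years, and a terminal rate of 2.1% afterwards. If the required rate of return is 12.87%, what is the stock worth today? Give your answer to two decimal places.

Three-stage DDM. Project D₁…D_7; terminal Gordon value at t=7 with g = 0.021; discount at r = 0.1287.
D_1 = 0.5692
D_2 = 0.6893
D_3 = 0.8347
D_4 = 0.9307
D_5 = 1.0377
D_6 = 1.1571
D_7 = 1.2901
TV_7 = 1.3172/(0.1287−0.021) = 12.2304
P₀ = Σ Dₜ/(1+r)ᵗ + TV_7/(1+r)^7 = 9.1189

A$9.12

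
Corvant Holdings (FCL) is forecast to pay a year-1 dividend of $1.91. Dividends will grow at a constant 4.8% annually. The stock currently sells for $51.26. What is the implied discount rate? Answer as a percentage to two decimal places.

Rearranging the constant-growth DDM: r = D₁/P₀ + g.
r = 1.9100 / 51.26 + 0.048 = 0.03726 + 0.048 = 0.08526

8.53%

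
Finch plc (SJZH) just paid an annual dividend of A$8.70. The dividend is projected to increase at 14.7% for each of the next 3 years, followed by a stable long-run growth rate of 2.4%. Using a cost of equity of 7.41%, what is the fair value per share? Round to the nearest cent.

A$246.35

Two-stage DDM. Project D₁…D_3 at 0.147, terminal growth 0.024, discount at r = 0.0741.
D_1 = 9.9789
D_2 = 11.4458
D_3 = 13.1283
Terminal value at t=3: TV = D_4/(r−g) = 13.4434/(0.0741−0.024) = 268.3315
P₀ = 9.9789/(1+0.0741)^1 + 11.4458/(1+0.0741)^2 + 13.1283/(1+0.0741)^3 + 268.3315/(1+0.0741)^3 = 246.3456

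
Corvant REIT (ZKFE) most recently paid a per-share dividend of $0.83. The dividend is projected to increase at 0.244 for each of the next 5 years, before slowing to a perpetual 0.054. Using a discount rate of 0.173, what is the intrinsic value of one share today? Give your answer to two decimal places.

$14.83

Two-stage DDM. Project D₁…D_5 at 0.244, terminal growth 0.054, discount at r = 0.173.
D_1 = 1.0325
D_2 = 1.2845
D_3 = 1.5979
D_4 = 1.9877
D_5 = 2.4727
Terminal value at t=5: TV = D_6/(r−g) = 2.6063/(0.173−0.054) = 21.9015
P₀ = 1.0325/(1+0.173)^1 + 1.2845/(1+0.173)^2 + 1.5979/(1+0.173)^3 + 1.9877/(1+0.173)^4 + 2.4727/(1+0.173)^5 + 21.9015/(1+0.173)^5 = 14.8296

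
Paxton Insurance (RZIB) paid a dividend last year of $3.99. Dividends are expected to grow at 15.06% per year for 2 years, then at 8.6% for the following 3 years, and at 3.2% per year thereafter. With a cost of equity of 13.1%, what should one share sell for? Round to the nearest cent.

$57.73

Three-stage DDM. Project D₁…D_5; terminal Gordon value at t=5 with g = 0.032; discount at r = 0.131.
D_1 = 4.5909
D_2 = 5.2823
D_3 = 5.7366
D_4 = 6.2299
D_5 = 6.7657
TV_5 = 6.9822/(0.131−0.032) = 70.5270
P₀ = Σ Dₜ/(1+r)ᵗ + TV_5/(1+r)^5 = 57.7275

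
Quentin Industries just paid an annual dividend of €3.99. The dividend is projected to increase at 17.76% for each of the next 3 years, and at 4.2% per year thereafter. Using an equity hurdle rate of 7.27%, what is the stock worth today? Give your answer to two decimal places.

€193.64

Two-stage DDM. Project D₁…D_3 at 0.1776, terminal growth 0.042, discount at r = 0.0727.
D_1 = 4.6986
D_2 = 5.5331
D_3 = 6.5158
Terminal value at t=3: TV = D_4/(r−g) = 6.7894/(0.0727−0.042) = 221.1544
P₀ = 4.6986/(1+0.0727)^1 + 5.5331/(1+0.0727)^2 + 6.5158/(1+0.0727)^3 + 221.1544/(1+0.0727)^3 = 193.6356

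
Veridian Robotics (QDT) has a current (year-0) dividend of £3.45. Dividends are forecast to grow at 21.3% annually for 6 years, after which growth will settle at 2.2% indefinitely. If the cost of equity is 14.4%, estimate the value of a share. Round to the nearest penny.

£66.61

Two-stage DDM. Project D₁…D_6 at 0.213, terminal growth 0.022, discount at r = 0.144.
D_1 = 4.1849
D_2 = 5.0762
D_3 = 6.1575
D_4 = 7.4690
D_5 = 9.0599
D_6 = 10.9897
Terminal value at t=6: TV = D_7/(r−g) = 11.2314/(0.144−0.022) = 92.0608
P₀ = 4.1849/(1+0.144)^1 + 5.0762/(1+0.144)^2 + 6.1575/(1+0.144)^3 + 7.4690/(1+0.144)^4 + 9.0599/(1+0.144)^5 + 10.9897/(1+0.144)^6 + 92.0608/(1+0.144)^6 = 66.6060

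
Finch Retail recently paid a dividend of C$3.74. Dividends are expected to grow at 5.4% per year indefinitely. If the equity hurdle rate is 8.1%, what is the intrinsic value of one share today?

C$146.00

Gordon growth model: P₀ = D₁/(r − g). D₁ = 3.74 × (1 + 0.054) = 3.9420.
P₀ = 3.9420 / (0.081 − 0.054) = 3.9420 / 0.027 = 145.9985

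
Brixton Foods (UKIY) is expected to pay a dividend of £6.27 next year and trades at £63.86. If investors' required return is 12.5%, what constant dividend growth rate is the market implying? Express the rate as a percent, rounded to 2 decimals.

2.68%

From P₀ = D₁/(r − g), the implied growth is g = r − D₁/P₀.
g = 0.125 − 6.27/63.86 = 0.125 − 0.09818 = 0.02682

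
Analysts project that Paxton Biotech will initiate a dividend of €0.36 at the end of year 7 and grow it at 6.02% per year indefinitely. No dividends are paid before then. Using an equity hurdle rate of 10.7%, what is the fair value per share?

Deferred-dividend DDM. At t=6 the remaining stream is a growing perpetuity with first payment D_7 = 0.36.
V_6 = D_7/(r−g) = 0.36/(0.107−0.0602) = 7.6923
P₀ = V_6/(1+r)^6 = 7.6923/(1+0.107)^6 = 4.1799

€4.18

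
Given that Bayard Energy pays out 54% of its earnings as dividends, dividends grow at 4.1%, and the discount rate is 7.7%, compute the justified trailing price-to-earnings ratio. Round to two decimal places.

Justified trailing P/E = b(1+g)/(r−g) = 0.54×(1+0.041)/(0.077−0.041) = 15.6150

15.61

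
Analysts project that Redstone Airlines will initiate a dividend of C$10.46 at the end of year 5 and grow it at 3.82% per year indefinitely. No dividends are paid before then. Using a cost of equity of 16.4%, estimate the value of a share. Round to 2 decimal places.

Deferred-dividend DDM. At t=4 the remaining stream is a growing perpetuity with first payment D_5 = 10.46.
V_4 = D_5/(r−g) = 10.46/(0.164−0.0382) = 83.1479
P₀ = V_4/(1+r)^4 = 83.1479/(1+0.164)^4 = 45.2938

C$45.29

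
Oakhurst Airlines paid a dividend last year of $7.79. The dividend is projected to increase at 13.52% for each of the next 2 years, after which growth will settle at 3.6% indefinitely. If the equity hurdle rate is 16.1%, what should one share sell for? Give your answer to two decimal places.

$76.79

Two-stage DDM. Project D₁…D_2 at 0.1352, terminal growth 0.036, discount at r = 0.161.
D_1 = 8.8432
D_2 = 10.0388
Terminal value at t=2: TV = D_3/(r−g) = 10.4002/(0.161−0.036) = 83.2017
P₀ = 8.8432/(1+0.161)^1 + 10.0388/(1+0.161)^2 + 83.2017/(1+0.161)^2 = 76.7904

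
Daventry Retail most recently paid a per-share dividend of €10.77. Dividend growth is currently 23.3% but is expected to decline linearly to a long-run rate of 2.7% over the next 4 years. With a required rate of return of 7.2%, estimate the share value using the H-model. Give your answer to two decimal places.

H-model: P₀ = D₀[(1+g_L) + H(g_S−g_L)]/(r−g_L), with H = 4/2 = 2.
P₀ = 10.77 × [(1+0.027) + 2×(0.233−0.027)] / (0.072−0.027)
   = 10.77 × 1.4390 / 0.045 = 344.4007

€344.40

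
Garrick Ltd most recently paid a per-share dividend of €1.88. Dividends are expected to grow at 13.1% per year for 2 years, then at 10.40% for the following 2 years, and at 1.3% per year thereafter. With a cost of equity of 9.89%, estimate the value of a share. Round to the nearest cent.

Three-stage DDM. Project D₁…D_4; terminal Gordon value at t=4 with g = 0.013; discount at r = 0.0989.
D_1 = 2.1263
D_2 = 2.4048
D_3 = 2.6549
D_4 = 2.9310
TV_4 = 2.9691/(0.0989−0.013) = 34.5651
P₀ = Σ Dₜ/(1+r)ᵗ + TV_4/(1+r)^4 = 31.6401

€31.64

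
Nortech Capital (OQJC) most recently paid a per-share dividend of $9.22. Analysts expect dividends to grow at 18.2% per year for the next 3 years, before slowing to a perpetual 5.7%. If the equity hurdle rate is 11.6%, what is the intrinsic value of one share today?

$227.31

Two-stage DDM. Project D₁…D_3 at 0.182, terminal growth 0.057, discount at r = 0.116.
D_1 = 10.8980
D_2 = 12.8815
D_3 = 15.2259
Terminal value at t=3: TV = D_4/(r−g) = 16.0938/(0.116−0.057) = 272.7761
P₀ = 10.8980/(1+0.116)^1 + 12.8815/(1+0.116)^2 + 15.2259/(1+0.116)^3 + 272.7761/(1+0.116)^3 = 227.3144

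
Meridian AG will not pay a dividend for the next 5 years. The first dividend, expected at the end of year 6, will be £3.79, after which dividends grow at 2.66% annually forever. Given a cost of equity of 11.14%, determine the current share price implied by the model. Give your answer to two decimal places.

£26.36

Deferred-dividend DDM. At t=5 the remaining stream is a growing perpetuity with first payment D_6 = 3.79.
V_5 = D_6/(r−g) = 3.79/(0.1114−0.0266) = 44.6934
P₀ = V_5/(1+r)^5 = 44.6934/(1+0.1114)^5 = 26.3567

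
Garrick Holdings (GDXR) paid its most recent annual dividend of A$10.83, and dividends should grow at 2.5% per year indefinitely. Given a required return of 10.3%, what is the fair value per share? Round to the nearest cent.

Gordon growth model: P₀ = D₁/(r − g). D₁ = 10.83 × (1 + 0.025) = 11.1007.
P₀ = 11.1007 / (0.103 − 0.025) = 11.1007 / 0.078 = 142.3173

A$142.32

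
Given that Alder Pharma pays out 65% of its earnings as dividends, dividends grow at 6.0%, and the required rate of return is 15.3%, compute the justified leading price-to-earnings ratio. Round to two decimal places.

Justified leading P/E = b/(r−g) = 0.65/(0.153−0.06) = 6.9892

6.99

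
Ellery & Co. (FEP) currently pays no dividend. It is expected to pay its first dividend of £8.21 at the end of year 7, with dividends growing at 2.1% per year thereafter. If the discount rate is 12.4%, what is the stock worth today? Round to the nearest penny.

Deferred-dividend DDM. At t=6 the remaining stream is a growing perpetuity with first payment D_7 = 8.21.
V_6 = D_7/(r−g) = 8.21/(0.124−0.021) = 79.7087
P₀ = V_6/(1+r)^6 = 79.7087/(1+0.124)^6 = 39.5283

£39.53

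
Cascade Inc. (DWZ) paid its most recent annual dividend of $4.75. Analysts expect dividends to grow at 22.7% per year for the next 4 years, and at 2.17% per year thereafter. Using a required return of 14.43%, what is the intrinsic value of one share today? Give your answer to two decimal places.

Two-stage DDM. Project D₁…D_4 at 0.227, terminal growth 0.0217, discount at r = 0.1443.
D_1 = 5.8282
D_2 = 7.1513
D_3 = 8.7746
D_4 = 10.7664
Terminal value at t=4: TV = D_5/(r−g) = 11.0001/(0.1443−0.0217) = 89.7232
P₀ = 5.8282/(1+0.1443)^1 + 7.1513/(1+0.1443)^2 + 8.7746/(1+0.1443)^3 + 10.7664/(1+0.1443)^4 + 89.7232/(1+0.1443)^4 = 75.0194

$75.02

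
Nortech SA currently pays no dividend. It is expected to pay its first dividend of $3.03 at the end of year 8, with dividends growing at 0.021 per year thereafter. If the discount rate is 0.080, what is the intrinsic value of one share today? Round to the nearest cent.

Deferred-dividend DDM. At t=7 the remaining stream is a growing perpetuity with first payment D_8 = 3.03.
V_7 = D_8/(r−g) = 3.03/(0.08−0.021) = 51.3559
P₀ = V_7/(1+r)^7 = 51.3559/(1+0.08)^7 = 29.9657

$29.97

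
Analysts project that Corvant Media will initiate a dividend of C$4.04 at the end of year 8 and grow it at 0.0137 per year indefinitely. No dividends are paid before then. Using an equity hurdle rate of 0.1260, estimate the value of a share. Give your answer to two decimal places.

C$15.68

Deferred-dividend DDM. At t=7 the remaining stream is a growing perpetuity with first payment D_8 = 4.04.
V_7 = D_8/(r−g) = 4.04/(0.126−0.0137) = 35.9751
P₀ = V_7/(1+r)^7 = 35.9751/(1+0.126)^7 = 15.6759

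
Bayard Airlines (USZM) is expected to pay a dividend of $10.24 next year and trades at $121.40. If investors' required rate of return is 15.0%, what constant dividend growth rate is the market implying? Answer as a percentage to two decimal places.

6.57%

From P₀ = D₁/(r − g), the implied growth is g = r − D₁/P₀.
g = 0.15 − 10.24/121.40 = 0.15 − 0.08435 = 0.06565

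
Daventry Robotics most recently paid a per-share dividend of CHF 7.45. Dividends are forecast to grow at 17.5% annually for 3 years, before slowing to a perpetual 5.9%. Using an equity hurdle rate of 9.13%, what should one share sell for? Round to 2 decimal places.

CHF 330.84

Two-stage DDM. Project D₁…D_3 at 0.175, terminal growth 0.059, discount at r = 0.0913.
D_1 = 8.7538
D_2 = 10.2857
D_3 = 12.0856
Terminal value at t=3: TV = D_4/(r−g) = 12.7987/(0.0913−0.059) = 396.2446
P₀ = 8.7538/(1+0.0913)^1 + 10.2857/(1+0.0913)^2 + 12.0856/(1+0.0913)^3 + 396.2446/(1+0.0913)^3 = 330.8384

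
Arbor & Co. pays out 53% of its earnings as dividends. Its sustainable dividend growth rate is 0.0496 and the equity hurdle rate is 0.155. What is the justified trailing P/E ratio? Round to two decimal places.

5.28

Justified trailing P/E = b(1+g)/(r−g) = 0.53×(1+0.0496)/(0.155−0.0496) = 5.2779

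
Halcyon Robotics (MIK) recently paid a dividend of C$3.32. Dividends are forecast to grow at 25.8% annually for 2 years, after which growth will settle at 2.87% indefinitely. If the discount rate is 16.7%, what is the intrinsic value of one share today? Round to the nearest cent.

Two-stage DDM. Project D₁…D_2 at 0.258, terminal growth 0.0287, discount at r = 0.167.
D_1 = 4.1766
D_2 = 5.2541
Terminal value at t=2: TV = D_3/(r−g) = 5.4049/(0.167−0.0287) = 39.0810
P₀ = 4.1766/(1+0.167)^1 + 5.2541/(1+0.167)^2 + 39.0810/(1+0.167)^2 = 36.1330

C$36.13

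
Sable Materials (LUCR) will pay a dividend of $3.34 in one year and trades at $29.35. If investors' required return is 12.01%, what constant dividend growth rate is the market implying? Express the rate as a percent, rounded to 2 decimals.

From P₀ = D₁/(r − g), the implied growth is g = r − D₁/P₀.
g = 0.1201 − 3.34/29.35 = 0.1201 − 0.11380 = 0.00630

0.63%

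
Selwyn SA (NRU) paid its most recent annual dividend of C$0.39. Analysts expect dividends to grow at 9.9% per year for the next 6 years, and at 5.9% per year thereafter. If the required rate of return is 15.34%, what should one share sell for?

C$5.26

Two-stage DDM. Project D₁…D_6 at 0.099, terminal growth 0.059, discount at r = 0.1534.
D_1 = 0.4286
D_2 = 0.4710
D_3 = 0.5177
D_4 = 0.5689
D_5 = 0.6252
D_6 = 0.6871
Terminal value at t=6: TV = D_7/(r−g) = 0.7277/(0.1534−0.059) = 7.7086
P₀ = 0.4286/(1+0.1534)^1 + 0.4710/(1+0.1534)^2 + 0.5177/(1+0.1534)^3 + 0.5689/(1+0.1534)^4 + 0.6252/(1+0.1534)^5 + 0.6871/(1+0.1534)^6 + 7.7086/(1+0.1534)^6 = 5.2568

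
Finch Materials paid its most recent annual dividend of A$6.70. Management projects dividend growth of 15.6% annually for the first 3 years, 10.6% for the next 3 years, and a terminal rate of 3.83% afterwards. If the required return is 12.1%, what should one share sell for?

Three-stage DDM. Project D₁…D_6; terminal Gordon value at t=6 with g = 0.0383; discount at r = 0.121.
D_1 = 7.7452
D_2 = 8.9535
D_3 = 10.3502
D_4 = 11.4473
D_5 = 12.6607
D_6 = 14.0028
TV_6 = 14.5391/(0.121−0.0383) = 175.8049
P₀ = Σ Dₜ/(1+r)ᵗ + TV_6/(1+r)^6 = 131.4315

A$131.43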